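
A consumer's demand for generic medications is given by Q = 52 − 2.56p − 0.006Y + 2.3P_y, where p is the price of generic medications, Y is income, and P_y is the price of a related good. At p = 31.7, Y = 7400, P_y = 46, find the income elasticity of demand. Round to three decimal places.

-1.377

Substituting, Q = 52 − 2.56(31.7) − 0.006(7400) + 2.3(46) = 52 − 81.152 − 44.4 + 105.8 = 32.248.
∂Q/∂Y = −0.006, so E_I = -0.006·(7400/32.248) ≈ -1.377.
E_I < 0: inferior good.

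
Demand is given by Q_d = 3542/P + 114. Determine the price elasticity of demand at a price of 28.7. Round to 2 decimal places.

-0.52

At P = 28.7, Q_d = 237.4146.
dQ_d/dP = −3542/P² = −4.3002.
Point elasticity E = (dQ_d/dP)·(P/Q_d) = -4.3002 × 28.7/237.4146 ≈ -0.52.
|E| < 1, so demand is inelastic at this price.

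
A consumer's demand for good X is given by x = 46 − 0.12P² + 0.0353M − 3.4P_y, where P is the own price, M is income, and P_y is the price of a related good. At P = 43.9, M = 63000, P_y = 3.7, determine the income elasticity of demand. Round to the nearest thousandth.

1.098

x = 46 − 0.12(43.9)² + 0.0353(63000) − 3.4(3.7) = 46 − 231.2652 + 2223.9 − 12.58 = 2026.0548.
∂x/∂M = +0.0353, so E_I = 0.0353·(63000/2026.0548) ≈ 1.098.
E_I > 1: normal good (luxury).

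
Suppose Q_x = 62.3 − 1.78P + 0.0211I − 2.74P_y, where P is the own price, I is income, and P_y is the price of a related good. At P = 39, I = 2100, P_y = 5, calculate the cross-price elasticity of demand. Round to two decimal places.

-0.58

At the given point, Q_x = 62.3 − 1.78(39) + 0.0211(2100) − 2.74(5) = 62.3 − 69.42 + 44.31 − 13.7 = 23.49.
∂Q_x/∂P_y = −2.74, so E_xy = -2.74·(5/23.49) ≈ -0.58.
E_xy < 0: the goods are complements.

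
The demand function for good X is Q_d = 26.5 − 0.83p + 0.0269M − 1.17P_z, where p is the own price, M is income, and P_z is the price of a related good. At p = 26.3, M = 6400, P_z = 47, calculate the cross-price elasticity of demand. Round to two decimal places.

At the given point, Q_d = 26.5 − 0.83(26.3) + 0.0269(6400) − 1.17(47) = 26.5 − 21.829 + 172.16 − 54.99 = 121.841.
∂Q_d/∂P_z = −1.17, so E_xy = -1.17·(47/121.841) ≈ -0.45.
E_xy < 0: the goods are complements.

-0.45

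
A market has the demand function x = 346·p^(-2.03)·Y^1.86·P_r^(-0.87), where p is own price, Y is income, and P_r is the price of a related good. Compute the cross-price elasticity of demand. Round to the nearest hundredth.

-0.87

For a Cobb–Douglas (constant-elasticity) form x = A·P_r^α·…, the elasticity with respect to P_r equals the exponent α at every point.
Here the exponent on P_r is -0.87, so the cross-price elasticity of demand is -0.87.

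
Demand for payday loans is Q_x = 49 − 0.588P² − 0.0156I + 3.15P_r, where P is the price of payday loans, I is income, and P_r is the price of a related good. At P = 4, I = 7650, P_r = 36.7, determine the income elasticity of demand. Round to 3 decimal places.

Q_x = 49 − 0.588(4)² − 0.0156(7650) + 3.15(36.7) = 49 − 9.408 − 119.34 + 115.605 = 35.857.
∂Q_x/∂I = −0.0156, so E_I = -0.0156·(7650/35.857) ≈ -3.328.
E_I < 0: inferior good.

-3.328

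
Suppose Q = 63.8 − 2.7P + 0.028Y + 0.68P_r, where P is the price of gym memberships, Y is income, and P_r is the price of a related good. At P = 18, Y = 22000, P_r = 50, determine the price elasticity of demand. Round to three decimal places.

-0.073

First evaluate Q: 63.8 − 2.7(18) + 0.028(22000) + 0.68(50) = 63.8 − 48.6 + 616 + 34 = 665.2.
∂Q/∂P = −2.7, so E_p = (−2.7)·(18/665.2) ≈ -0.073.
|E_p| < 1: demand is inelastic.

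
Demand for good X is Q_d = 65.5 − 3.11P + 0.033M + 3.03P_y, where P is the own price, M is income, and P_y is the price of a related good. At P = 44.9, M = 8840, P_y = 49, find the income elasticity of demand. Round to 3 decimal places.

At the given point, Q_d = 65.5 − 3.11(44.9) + 0.033(8840) + 3.03(49) = 65.5 − 139.639 + 291.72 + 148.47 = 366.051.
∂Q_d/∂M = +0.033, so E_I = 0.033·(8840/366.051) ≈ 0.797.
E_I ∈ (0,1): normal good (necessity).

0.797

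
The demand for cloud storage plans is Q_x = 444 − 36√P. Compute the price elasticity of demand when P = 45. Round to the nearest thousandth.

At P = 45, Q_x = 202.5047.
dQ_x/dP = −36/(2√P) = −36/(2·6.7082).
Point elasticity E = (dQ_x/dP)·(P/Q_x) = -2.6833 × 45/202.5047 ≈ -0.596.
|E| < 1, so demand is inelastic at this price.

-0.596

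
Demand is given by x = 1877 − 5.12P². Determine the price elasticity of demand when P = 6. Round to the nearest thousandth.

At P = 6, x = 1692.68.
dx/dP = −2·5.12·P = −61.44.
Point elasticity E = (dx/dP)·(P/x) = -61.44 × 6/1692.68 ≈ -0.218.
|E| < 1, so demand is inelastic at this price.

-0.218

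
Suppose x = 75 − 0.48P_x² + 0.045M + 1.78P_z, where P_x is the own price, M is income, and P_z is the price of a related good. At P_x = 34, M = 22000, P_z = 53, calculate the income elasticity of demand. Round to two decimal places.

1.64

First evaluate x: 75 − 0.48(34)² + 0.045(22000) + 1.78(53) = 75 − 554.88 + 990 + 94.34 = 604.46.
∂x/∂M = +0.045, so E_I = 0.045·(22000/604.46) ≈ 1.64.
E_I > 1: normal good (luxury).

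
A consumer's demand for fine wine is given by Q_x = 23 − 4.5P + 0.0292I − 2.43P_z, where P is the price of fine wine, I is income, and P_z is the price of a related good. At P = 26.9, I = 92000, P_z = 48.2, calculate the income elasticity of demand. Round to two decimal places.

1.09

Evaluating quantity at (P, I, P_z) gives Q_x = 23 − 4.5(26.9) + 0.0292(92000) − 2.43(48.2) = 23 − 121.05 + 2686.4 − 117.126 = 2471.224.
∂Q_x/∂I = +0.0292, so E_I = 0.0292·(92000/2471.224) ≈ 1.09.
E_I > 1: normal good (luxury).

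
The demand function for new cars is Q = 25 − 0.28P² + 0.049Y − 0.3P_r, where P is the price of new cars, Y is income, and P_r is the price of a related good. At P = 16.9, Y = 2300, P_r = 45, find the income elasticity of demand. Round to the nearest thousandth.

At the given point, Q = 25 − 0.28(16.9)² + 0.049(2300) − 0.3(45) = 25 − 79.9708 + 112.7 − 13.5 = 44.2292.
∂Q/∂Y = +0.049, so E_I = 0.049·(2300/44.2292) ≈ 2.548.
E_I > 1: normal good (luxury).

2.548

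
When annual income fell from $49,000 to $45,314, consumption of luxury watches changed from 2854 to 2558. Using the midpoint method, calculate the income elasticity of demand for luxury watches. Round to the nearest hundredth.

1.40

%ΔQ = (2558 − 2854)/[(2854+2558)/2] = -296/2706 ≈ -0.1094.
%ΔI = (45,314 − 49,000)/[(49,000+45,314)/2] = -3686/47157 ≈ -0.0782.
E_I = %ΔQ/%ΔI ≈ 1.40.
E_I > 1: normal good (luxury).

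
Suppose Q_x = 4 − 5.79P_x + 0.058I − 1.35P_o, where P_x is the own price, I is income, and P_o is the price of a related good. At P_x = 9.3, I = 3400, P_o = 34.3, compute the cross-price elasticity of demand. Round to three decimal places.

At the given point, Q_x = 4 − 5.79(9.3) + 0.058(3400) − 1.35(34.3) = 4 − 53.847 + 197.2 − 46.305 = 101.048.
∂Q_x/∂P_o = −1.35, so E_xy = -1.35·(34.3/101.048) ≈ -0.458.
E_xy < 0: the goods are complements.

-0.458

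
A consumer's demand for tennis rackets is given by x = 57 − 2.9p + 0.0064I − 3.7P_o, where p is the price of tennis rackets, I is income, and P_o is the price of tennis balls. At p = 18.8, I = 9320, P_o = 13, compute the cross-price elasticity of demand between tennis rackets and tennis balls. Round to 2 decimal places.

-3.43

Substituting, x = 57 − 2.9(18.8) + 0.0064(9320) − 3.7(13) = 57 − 54.52 + 59.648 − 48.1 = 14.028.
∂x/∂P_o = −3.7, so E_xy = -3.7·(13/14.028) ≈ -3.43.
E_xy < 0: the goods are complements.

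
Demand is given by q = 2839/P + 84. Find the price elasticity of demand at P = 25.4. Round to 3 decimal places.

At P = 25.4, q = 195.7717.
dq/dP = −2839/P² = −4.4005.
Point elasticity E = (dq/dP)·(P/q) = -4.4005 × 25.4/195.7717 ≈ -0.571.
|E| < 1, so demand is inelastic at this price.

-0.571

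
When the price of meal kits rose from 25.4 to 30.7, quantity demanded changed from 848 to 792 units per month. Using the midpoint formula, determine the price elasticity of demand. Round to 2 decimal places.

-0.36

%Δq = (792 − 848)/[(848 + 792)/2] = -56/820 ≈ -0.0683.
%Δp = (30.7 − 25.4)/[(25.4 + 30.7)/2] = 5.3/28.05 ≈ 0.1889.
Arc elasticity E = %Δq/%Δp ≈ -0.0683/0.1889 ≈ -0.36.
|E| < 1: demand is inelastic over this range.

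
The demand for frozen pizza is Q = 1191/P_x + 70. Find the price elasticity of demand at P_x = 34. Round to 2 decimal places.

-0.33

At P_x = 34, Q = 105.0294.
dQ/dP_x = −1191/P_x² = −1.0303.
Point elasticity E = (dQ/dP_x)·(P_x/Q) = -1.0303 × 34/105.0294 ≈ -0.33.
|E| < 1, so demand is inelastic at this price.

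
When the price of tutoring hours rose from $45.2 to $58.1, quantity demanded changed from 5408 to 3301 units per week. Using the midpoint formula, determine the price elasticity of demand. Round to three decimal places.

%ΔQ = (3301 − 5408)/[(5408 + 3301)/2] = -2107/4354.5 ≈ -0.4839.
%Δp = (58.1 − 45.2)/[(45.2 + 58.1)/2] = 12.9/51.65 ≈ 0.2498.
Arc elasticity E = %ΔQ/%Δp ≈ -0.4839/0.2498 ≈ -1.937.
|E| > 1: demand is elastic over this range.

-1.937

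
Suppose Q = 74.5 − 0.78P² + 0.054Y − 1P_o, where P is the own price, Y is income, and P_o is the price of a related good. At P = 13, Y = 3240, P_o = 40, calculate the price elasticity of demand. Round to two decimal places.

-3.40

Q = 74.5 − 0.78(13)² + 0.054(3240) − 1(40) = 74.5 − 131.82 + 174.96 − 40 = 77.64.
∂Q/∂P = −2·0.78·P = -20.28, so E_p = -20.28·(13/77.64) ≈ -3.40.
|E_p| > 1: demand is elastic.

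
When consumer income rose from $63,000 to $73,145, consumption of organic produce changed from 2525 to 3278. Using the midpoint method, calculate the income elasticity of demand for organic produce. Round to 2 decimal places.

1.74

%ΔQ = (3278 − 2525)/[(2525+3278)/2] = 753/2901.5 ≈ 0.2595.
%ΔI = (73,145 − 63,000)/[(63,000+73,145)/2] = 10145/68072.5 ≈ 0.1490.
E_I = %ΔQ/%ΔI ≈ 1.74.
E_I > 1: normal good (luxury).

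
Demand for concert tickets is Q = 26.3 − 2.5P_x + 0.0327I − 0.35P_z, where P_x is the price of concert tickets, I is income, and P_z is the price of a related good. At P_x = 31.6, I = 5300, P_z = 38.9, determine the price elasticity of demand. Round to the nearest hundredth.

-0.74

Evaluating quantity at (P_x, I, P_z) gives Q = 26.3 − 2.5(31.6) + 0.0327(5300) − 0.35(38.9) = 26.3 − 79 + 173.31 − 13.615 = 106.995.
∂Q/∂P_x = −2.5, so E_p = (−2.5)·(31.6/106.995) ≈ -0.74.
|E_p| < 1: demand is inelastic.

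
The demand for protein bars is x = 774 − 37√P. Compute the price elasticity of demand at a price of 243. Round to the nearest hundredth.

-1.46

At P = 243, x = 197.2271.
dx/dP = −37/(2√P) = −37/(2·15.5885).
Point elasticity E = (dx/dP)·(P/x) = -1.1868 × 243/197.2271 ≈ -1.46.
|E| > 1, so demand is elastic at this price.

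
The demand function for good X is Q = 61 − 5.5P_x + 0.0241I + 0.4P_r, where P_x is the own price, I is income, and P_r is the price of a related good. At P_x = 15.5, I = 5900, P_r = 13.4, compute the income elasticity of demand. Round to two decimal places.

Evaluating quantity at (P_x, I, P_r) gives Q = 61 − 5.5(15.5) + 0.0241(5900) + 0.4(13.4) = 61 − 85.25 + 142.19 + 5.36 = 123.3.
∂Q/∂I = +0.0241, so E_I = 0.0241·(5900/123.3) ≈ 1.15.
E_I > 1: normal good (luxury).

1.15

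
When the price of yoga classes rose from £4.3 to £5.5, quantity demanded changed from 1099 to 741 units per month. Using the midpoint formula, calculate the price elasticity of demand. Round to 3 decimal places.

-1.589

%ΔQ = (741 − 1099)/[(1099 + 741)/2] = -358/920 ≈ -0.3891.
%Δp = (5.5 − 4.3)/[(4.3 + 5.5)/2] = 1.2/4.9 ≈ 0.2449.
Arc elasticity E = %ΔQ/%Δp ≈ -0.3891/0.2449 ≈ -1.589.
|E| > 1: demand is elastic over this range.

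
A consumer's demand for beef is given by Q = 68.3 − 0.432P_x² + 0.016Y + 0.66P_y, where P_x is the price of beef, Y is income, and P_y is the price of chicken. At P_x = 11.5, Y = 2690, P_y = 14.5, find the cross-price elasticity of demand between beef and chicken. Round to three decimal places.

Substituting, Q = 68.3 − 0.432(11.5)² + 0.016(2690) + 0.66(14.5) = 68.3 − 57.132 + 43.04 + 9.57 = 63.778.
∂Q/∂P_y = +0.66, so E_xy = 0.66·(14.5/63.778) ≈ 0.150.
E_xy > 0: the goods are substitutes.

0.150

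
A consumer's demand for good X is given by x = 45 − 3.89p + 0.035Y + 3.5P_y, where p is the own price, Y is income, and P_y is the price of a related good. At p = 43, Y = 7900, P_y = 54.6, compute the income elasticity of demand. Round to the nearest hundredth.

0.80

First evaluate x: 45 − 3.89(43) + 0.035(7900) + 3.5(54.6) = 45 − 167.27 + 276.5 + 191.1 = 345.33.
∂x/∂Y = +0.035, so E_I = 0.035·(7900/345.33) ≈ 0.80.
E_I ∈ (0,1): normal good (necessity).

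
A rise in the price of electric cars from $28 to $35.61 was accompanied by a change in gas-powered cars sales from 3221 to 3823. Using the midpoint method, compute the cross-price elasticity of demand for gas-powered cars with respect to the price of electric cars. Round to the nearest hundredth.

%ΔQ_x = (3823 − 3221)/[(3221+3823)/2] = 602/3522 ≈ 0.1709.
%ΔP_y = (35.61 − 28)/[(28+35.61)/2] ≈ 0.2393.
E_xy = 0.1709/0.2393 ≈ 0.71.
E_xy > 0, so gas-powered cars and electric cars are substitutes.

0.71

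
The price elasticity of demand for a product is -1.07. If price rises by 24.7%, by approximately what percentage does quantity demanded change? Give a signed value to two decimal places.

%ΔQ ≈ E × %ΔP = (-1.07) × (24.7%) ≈ -26.43%.

-26.43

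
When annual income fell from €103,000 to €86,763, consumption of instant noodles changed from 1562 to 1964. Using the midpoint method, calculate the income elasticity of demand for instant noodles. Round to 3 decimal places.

%ΔQ = (1964 − 1562)/[(1562+1964)/2] = 402/1763 ≈ 0.2280.
%ΔI = (86,763 − 103,000)/[(103,000+86,763)/2] = -16237/94881.5 ≈ -0.1711.
E_I = %ΔQ/%ΔI ≈ -1.332.
E_I < 0: inferior good.

-1.332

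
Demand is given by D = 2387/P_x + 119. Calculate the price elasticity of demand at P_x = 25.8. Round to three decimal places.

-0.437

At P_x = 25.8, D = 211.5194.
dD/dP_x = −2387/P_x² = −3.586.
Point elasticity E = (dD/dP_x)·(P_x/D) = -3.586 × 25.8/211.5194 ≈ -0.437.
|E| < 1, so demand is inelastic at this price.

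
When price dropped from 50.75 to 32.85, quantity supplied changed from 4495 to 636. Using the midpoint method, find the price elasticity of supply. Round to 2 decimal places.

3.51

%Δq = (636 − 4495)/[(4495 + 636)/2] = -3859/2565.5 ≈ -1.5042.
%ΔP = (32.85 − 50.75)/[(50.75 + 32.85)/2] = -17.9/41.8 ≈ -0.4282.
Arc elasticity E = %Δq/%ΔP ≈ -1.5042/-0.4282 ≈ 3.51.
|E| > 1: supply is elastic over this range.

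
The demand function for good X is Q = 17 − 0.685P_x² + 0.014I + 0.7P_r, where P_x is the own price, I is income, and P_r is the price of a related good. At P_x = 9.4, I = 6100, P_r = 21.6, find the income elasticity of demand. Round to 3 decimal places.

Q = 17 − 0.685(9.4)² + 0.014(6100) + 0.7(21.6) = 17 − 60.5266 + 85.4 + 15.12 = 56.9934.
∂Q/∂I = +0.014, so E_I = 0.014·(6100/56.9934) ≈ 1.498.
E_I > 1: normal good (luxury).

1.498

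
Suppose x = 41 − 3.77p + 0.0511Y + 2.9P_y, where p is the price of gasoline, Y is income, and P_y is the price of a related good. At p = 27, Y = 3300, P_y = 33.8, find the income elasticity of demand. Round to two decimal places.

x = 41 − 3.77(27) + 0.0511(3300) + 2.9(33.8) = 41 − 101.79 + 168.63 + 98.02 = 205.86.
∂x/∂Y = +0.0511, so E_I = 0.0511·(3300/205.86) ≈ 0.82.
E_I ∈ (0,1): normal good (necessity).

0.82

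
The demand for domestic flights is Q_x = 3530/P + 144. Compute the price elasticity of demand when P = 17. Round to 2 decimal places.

-0.59

At P = 17, Q_x = 351.6471.
dQ_x/dP = −3530/P² = −12.2145.
Point elasticity E = (dQ_x/dP)·(P/Q_x) = -12.2145 × 17/351.6471 ≈ -0.59.
|E| < 1, so demand is inelastic at this price.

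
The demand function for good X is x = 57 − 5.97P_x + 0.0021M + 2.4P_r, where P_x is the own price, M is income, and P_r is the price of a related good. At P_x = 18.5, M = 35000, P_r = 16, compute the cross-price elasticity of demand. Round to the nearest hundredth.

x = 57 − 5.97(18.5) + 0.0021(35000) + 2.4(16) = 57 − 110.445 + 73.5 + 38.4 = 58.455.
∂x/∂P_r = +2.4, so E_xy = 2.4·(16/58.455) ≈ 0.66.
E_xy > 0: the goods are substitutes.

0.66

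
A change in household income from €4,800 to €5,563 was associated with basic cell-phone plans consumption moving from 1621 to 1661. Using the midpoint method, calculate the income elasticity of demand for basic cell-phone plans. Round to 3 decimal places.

%ΔQ = (1661 − 1621)/[(1621+1661)/2] = 40/1641 ≈ 0.0244.
%ΔY = (5,563 − 4,800)/[(4,800+5,563)/2] = 763/5181.5 ≈ 0.1473.
E_I = %ΔQ/%ΔY ≈ 0.166.
E_I ∈ (0,1): normal good (necessity).

0.166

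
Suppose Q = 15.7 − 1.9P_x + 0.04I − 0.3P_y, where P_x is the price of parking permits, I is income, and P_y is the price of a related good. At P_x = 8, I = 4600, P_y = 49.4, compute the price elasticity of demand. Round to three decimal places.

-0.090

Q = 15.7 − 1.9(8) + 0.04(4600) − 0.3(49.4) = 15.7 − 15.2 + 184 − 14.82 = 169.68.
∂Q/∂P_x = −1.9, so E_p = (−1.9)·(8/169.68) ≈ -0.090.
|E_p| < 1: demand is inelastic.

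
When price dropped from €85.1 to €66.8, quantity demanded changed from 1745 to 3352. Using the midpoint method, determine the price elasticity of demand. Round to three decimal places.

-2.617

%Δq = (3352 − 1745)/[(1745 + 3352)/2] = 1607/2548.5 ≈ 0.6306.
%Δp = (66.8 − 85.1)/[(85.1 + 66.8)/2] = -18.3/75.95 ≈ -0.2409.
Arc elasticity E = %Δq/%Δp ≈ 0.6306/-0.2409 ≈ -2.617.
|E| > 1: demand is elastic over this range.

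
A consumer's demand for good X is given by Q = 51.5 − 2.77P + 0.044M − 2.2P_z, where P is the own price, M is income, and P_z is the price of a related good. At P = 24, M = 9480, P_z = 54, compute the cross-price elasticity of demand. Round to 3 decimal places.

-0.419

Substituting, Q = 51.5 − 2.77(24) + 0.044(9480) − 2.2(54) = 51.5 − 66.48 + 417.12 − 118.8 = 283.34.
∂Q/∂P_z = −2.2, so E_xy = -2.2·(54/283.34) ≈ -0.419.
E_xy < 0: the goods are complements.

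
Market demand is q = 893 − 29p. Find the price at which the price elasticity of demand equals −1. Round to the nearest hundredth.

For linear demand q = a − bp, E = −bp/(a − bp). |E| = 1 ⇒ bp = a − bp ⇒ p = a/(2b).
p = 893/(2·29) ≈ 15.40.

15.40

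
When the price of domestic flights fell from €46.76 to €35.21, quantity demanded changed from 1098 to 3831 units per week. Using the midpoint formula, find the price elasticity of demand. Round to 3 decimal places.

%Δq = (3831 − 1098)/[(1098 + 3831)/2] = 2733/2464.5 ≈ 1.1089.
%ΔP = (35.21 − 46.76)/[(46.76 + 35.21)/2] = -11.55/40.985 ≈ -0.2818.
Arc elasticity E = %Δq/%ΔP ≈ 1.1089/-0.2818 ≈ -3.935.
|E| > 1: demand is elastic over this range.

-3.935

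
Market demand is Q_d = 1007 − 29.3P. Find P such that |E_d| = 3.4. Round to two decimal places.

Set −bP/(a − bP) = −3.4 ⇒ bP = 3.4(a − bP) ⇒ bP(1+3.4) = 3.4·a.
P = 3.4·1007/(29.3·4.4) ≈ 26.56.

26.56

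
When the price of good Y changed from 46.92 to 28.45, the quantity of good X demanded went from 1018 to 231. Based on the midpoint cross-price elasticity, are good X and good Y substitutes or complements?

substitutes

%ΔQ_x = (231 − 1018)/[(1018+231)/2] = -787/624.5 ≈ -1.2602.
%ΔP_y = (28.45 − 46.92)/[(46.92+28.45)/2] ≈ -0.4901.
E_xy = -1.2602/-0.4901 ≈ 2.571.
E_xy > 0, so the goods are substitutes.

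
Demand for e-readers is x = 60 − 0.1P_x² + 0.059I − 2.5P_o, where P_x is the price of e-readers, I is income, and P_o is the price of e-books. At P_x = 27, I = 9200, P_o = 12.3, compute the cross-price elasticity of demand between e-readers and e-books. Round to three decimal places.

-0.062

At the given point, x = 60 − 0.1(27)² + 0.059(9200) − 2.5(12.3) = 60 − 72.9 + 542.8 − 30.75 = 499.15.
∂x/∂P_o = −2.5, so E_xy = -2.5·(12.3/499.15) ≈ -0.062.
E_xy < 0: the goods are complements.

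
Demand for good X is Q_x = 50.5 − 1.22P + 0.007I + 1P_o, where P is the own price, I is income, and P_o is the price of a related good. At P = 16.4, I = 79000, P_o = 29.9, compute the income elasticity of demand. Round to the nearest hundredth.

0.90

Evaluating quantity at (P, I, P_o) gives Q_x = 50.5 − 1.22(16.4) + 0.007(79000) + 1(29.9) = 50.5 − 20.008 + 553 + 29.9 = 613.392.
∂Q_x/∂I = +0.007, so E_I = 0.007·(79000/613.392) ≈ 0.90.
E_I ∈ (0,1): normal good (necessity).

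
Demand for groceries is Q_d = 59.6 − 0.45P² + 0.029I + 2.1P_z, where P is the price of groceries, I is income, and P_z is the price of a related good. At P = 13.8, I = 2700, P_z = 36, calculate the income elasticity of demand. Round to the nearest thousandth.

0.613

Evaluating quantity at (P, I, P_z) gives Q_d = 59.6 − 0.45(13.8)² + 0.029(2700) + 2.1(36) = 59.6 − 85.698 + 78.3 + 75.6 = 127.802.
∂Q_d/∂I = +0.029, so E_I = 0.029·(2700/127.802) ≈ 0.613.
E_I ∈ (0,1): normal good (necessity).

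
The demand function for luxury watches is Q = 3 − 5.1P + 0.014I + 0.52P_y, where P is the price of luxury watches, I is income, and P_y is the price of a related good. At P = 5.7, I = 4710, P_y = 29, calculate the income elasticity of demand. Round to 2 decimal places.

1.20

Substituting, Q = 3 − 5.1(5.7) + 0.014(4710) + 0.52(29) = 3 − 29.07 + 65.94 + 15.08 = 54.95.
∂Q/∂I = +0.014, so E_I = 0.014·(4710/54.95) ≈ 1.20.
E_I > 1: normal good (luxury).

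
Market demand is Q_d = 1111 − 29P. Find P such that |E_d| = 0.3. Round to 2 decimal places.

8.84

Set −bP/(a − bP) = −0.3 ⇒ bP = 0.3(a − bP) ⇒ bP(1+0.3) = 0.3·a.
P = 0.3·1111/(29·1.3) ≈ 8.84.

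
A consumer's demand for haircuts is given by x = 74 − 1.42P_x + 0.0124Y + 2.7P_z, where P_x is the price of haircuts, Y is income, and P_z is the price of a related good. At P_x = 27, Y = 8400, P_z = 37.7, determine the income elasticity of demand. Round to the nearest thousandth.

At the given point, x = 74 − 1.42(27) + 0.0124(8400) + 2.7(37.7) = 74 − 38.34 + 104.16 + 101.79 = 241.61.
∂x/∂Y = +0.0124, so E_I = 0.0124·(8400/241.61) ≈ 0.431.
E_I ∈ (0,1): normal good (necessity).

0.431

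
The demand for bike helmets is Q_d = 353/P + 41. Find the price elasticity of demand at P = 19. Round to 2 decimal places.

-0.31

At P = 19, Q_d = 59.5789.
dQ_d/dP = −353/P² = −0.9778.
Point elasticity E = (dQ_d/dP)·(P/Q_d) = -0.9778 × 19/59.5789 ≈ -0.31.
|E| < 1, so demand is inelastic at this price.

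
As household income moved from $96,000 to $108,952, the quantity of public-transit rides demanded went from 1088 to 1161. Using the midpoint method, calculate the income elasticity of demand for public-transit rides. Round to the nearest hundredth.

0.51

%ΔQ = (1161 − 1088)/[(1088+1161)/2] = 73/1124.5 ≈ 0.0649.
%ΔI = (108,952 − 96,000)/[(96,000+108,952)/2] = 12952/102476 ≈ 0.1264.
E_I = %ΔQ/%ΔI ≈ 0.51.
E_I ∈ (0,1): normal good (necessity).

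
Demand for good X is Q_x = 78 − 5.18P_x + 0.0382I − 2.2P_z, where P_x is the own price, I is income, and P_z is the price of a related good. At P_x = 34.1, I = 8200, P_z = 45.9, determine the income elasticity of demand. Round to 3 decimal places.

At the given point, Q_x = 78 − 5.18(34.1) + 0.0382(8200) − 2.2(45.9) = 78 − 176.638 + 313.24 − 100.98 = 113.622.
∂Q_x/∂I = +0.0382, so E_I = 0.0382·(8200/113.622) ≈ 2.757.
E_I > 1: normal good (luxury).

2.757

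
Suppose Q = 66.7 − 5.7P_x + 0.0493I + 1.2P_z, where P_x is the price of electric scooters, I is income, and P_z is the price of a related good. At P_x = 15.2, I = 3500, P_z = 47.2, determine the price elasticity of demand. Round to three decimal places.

-0.414

Evaluating quantity at (P_x, I, P_z) gives Q = 66.7 − 5.7(15.2) + 0.0493(3500) + 1.2(47.2) = 66.7 − 86.64 + 172.55 + 56.64 = 209.25.
∂Q/∂P_x = −5.7, so E_p = (−5.7)·(15.2/209.25) ≈ -0.414.
|E_p| < 1: demand is inelastic.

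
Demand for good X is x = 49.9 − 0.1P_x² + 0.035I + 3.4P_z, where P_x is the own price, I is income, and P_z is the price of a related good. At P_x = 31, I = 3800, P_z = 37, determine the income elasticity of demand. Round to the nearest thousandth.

0.626

First evaluate x: 49.9 − 0.1(31)² + 0.035(3800) + 3.4(37) = 49.9 − 96.1 + 133 + 125.8 = 212.6.
∂x/∂I = +0.035, so E_I = 0.035·(3800/212.6) ≈ 0.626.
E_I ∈ (0,1): normal good (necessity).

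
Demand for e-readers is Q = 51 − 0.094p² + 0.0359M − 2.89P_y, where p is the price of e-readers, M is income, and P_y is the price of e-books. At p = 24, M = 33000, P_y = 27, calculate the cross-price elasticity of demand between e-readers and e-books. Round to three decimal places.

First evaluate Q: 51 − 0.094(24)² + 0.0359(33000) − 2.89(27) = 51 − 54.144 + 1184.7 − 78.03 = 1103.526.
∂Q/∂P_y = −2.89, so E_xy = -2.89·(27/1103.526) ≈ -0.071.
E_xy < 0: the goods are complements.

-0.071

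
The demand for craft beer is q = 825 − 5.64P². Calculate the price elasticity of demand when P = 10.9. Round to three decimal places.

At P = 10.9, q = 154.9116.
dq/dP = −2·5.64·P = −122.952.
Point elasticity E = (dq/dP)·(P/q) = -122.952 × 10.9/154.9116 ≈ -8.651.
|E| > 1, so demand is elastic at this price.

-8.651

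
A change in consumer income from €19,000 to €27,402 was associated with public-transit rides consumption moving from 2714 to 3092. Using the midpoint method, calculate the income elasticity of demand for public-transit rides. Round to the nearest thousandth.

%ΔQ = (3092 − 2714)/[(2714+3092)/2] = 378/2903 ≈ 0.1302.
%ΔM = (27,402 − 19,000)/[(19,000+27,402)/2] = 8402/23201 ≈ 0.3621.
E_I = %ΔQ/%ΔM ≈ 0.360.
E_I ∈ (0,1): normal good (necessity).

0.360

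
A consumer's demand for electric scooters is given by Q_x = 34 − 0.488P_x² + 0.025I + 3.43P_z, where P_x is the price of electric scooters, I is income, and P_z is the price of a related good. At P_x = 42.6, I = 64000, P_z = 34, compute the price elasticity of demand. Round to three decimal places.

-2.048

At the given point, Q_x = 34 − 0.488(42.6)² + 0.025(64000) + 3.43(34) = 34 − 885.6029 + 1600 + 116.62 = 865.0171.
∂Q_x/∂P_x = −2·0.488·P_x = -41.5776, so E_p = -41.5776·(42.6/865.0171) ≈ -2.048.
|E_p| > 1: demand is elastic.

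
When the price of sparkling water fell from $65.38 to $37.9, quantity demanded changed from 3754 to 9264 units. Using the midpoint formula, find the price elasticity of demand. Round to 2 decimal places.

%Δq = (9264 − 3754)/[(3754 + 9264)/2] = 5510/6509 ≈ 0.8465.
%Δp = (37.9 − 65.38)/[(65.38 + 37.9)/2] = -27.48/51.64 ≈ -0.5321.
Arc elasticity E = %Δq/%Δp ≈ 0.8465/-0.5321 ≈ -1.59.
|E| > 1: demand is elastic over this range.

-1.59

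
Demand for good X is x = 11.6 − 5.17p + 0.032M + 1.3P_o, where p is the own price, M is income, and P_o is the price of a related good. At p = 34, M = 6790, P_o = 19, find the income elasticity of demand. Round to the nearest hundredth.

2.79

x = 11.6 − 5.17(34) + 0.032(6790) + 1.3(19) = 11.6 − 175.78 + 217.28 + 24.7 = 77.8.
∂x/∂M = +0.032, so E_I = 0.032·(6790/77.8) ≈ 2.79.
E_I > 1: normal good (luxury).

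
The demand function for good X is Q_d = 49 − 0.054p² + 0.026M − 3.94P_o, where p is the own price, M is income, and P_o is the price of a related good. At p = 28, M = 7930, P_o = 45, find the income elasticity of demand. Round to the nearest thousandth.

5.801

Substituting, Q_d = 49 − 0.054(28)² + 0.026(7930) − 3.94(45) = 49 − 42.336 + 206.18 − 177.3 = 35.544.
∂Q_d/∂M = +0.026, so E_I = 0.026·(7930/35.544) ≈ 5.801.
E_I > 1: normal good (luxury).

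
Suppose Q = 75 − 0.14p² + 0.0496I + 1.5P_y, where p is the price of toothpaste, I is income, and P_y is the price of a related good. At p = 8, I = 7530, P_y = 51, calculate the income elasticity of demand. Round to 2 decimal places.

Evaluating quantity at (p, I, P_y) gives Q = 75 − 0.14(8)² + 0.0496(7530) + 1.5(51) = 75 − 8.96 + 373.488 + 76.5 = 516.028.
∂Q/∂I = +0.0496, so E_I = 0.0496·(7530/516.028) ≈ 0.72.
E_I ∈ (0,1): normal good (necessity).

0.72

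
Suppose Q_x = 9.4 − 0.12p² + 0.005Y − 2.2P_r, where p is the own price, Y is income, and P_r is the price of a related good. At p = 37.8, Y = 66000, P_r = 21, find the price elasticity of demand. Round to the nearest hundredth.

-2.82

At the given point, Q_x = 9.4 − 0.12(37.8)² + 0.005(66000) − 2.2(21) = 9.4 − 171.4608 + 330 − 46.2 = 121.7392.
∂Q_x/∂p = −2·0.12·p = -9.072, so E_p = -9.072·(37.8/121.7392) ≈ -2.82.
|E_p| > 1: demand is elastic.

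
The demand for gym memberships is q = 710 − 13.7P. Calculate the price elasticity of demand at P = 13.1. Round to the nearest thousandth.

At P = 13.1, q = 530.53.
dq/dP = −13.7.
Point elasticity E = (dq/dP)·(P/q) = -13.7 × 13.1/530.53 ≈ -0.338.
|E| < 1, so demand is inelastic at this price.

-0.338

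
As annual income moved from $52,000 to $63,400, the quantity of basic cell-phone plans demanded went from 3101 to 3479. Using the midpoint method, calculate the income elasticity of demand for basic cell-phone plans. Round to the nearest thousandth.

%ΔQ = (3479 − 3101)/[(3101+3479)/2] = 378/3290 ≈ 0.1149.
%ΔI = (63,400 − 52,000)/[(52,000+63,400)/2] = 11400/57700 ≈ 0.1976.
E_I = %ΔQ/%ΔI ≈ 0.582.
E_I ∈ (0,1): normal good (necessity).

0.582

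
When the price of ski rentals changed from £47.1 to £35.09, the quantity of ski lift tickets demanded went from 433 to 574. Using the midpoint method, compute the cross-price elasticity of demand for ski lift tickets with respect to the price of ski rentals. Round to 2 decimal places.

-0.96

%ΔQ_x = (574 − 433)/[(433+574)/2] = 141/503.5 ≈ 0.2800.
%ΔP_y = (35.09 − 47.1)/[(47.1+35.09)/2] ≈ -0.2922.
E_xy = 0.2800/-0.2922 ≈ -0.96.
E_xy < 0, so ski lift tickets and ski rentals are complements.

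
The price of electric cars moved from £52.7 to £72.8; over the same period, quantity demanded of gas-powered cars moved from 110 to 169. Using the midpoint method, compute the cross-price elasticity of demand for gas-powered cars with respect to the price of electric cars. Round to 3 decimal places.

1.320

%ΔQ_x = (169 − 110)/[(110+169)/2] = 59/139.5 ≈ 0.4229.
%ΔP_y = (72.8 − 52.7)/[(52.7+72.8)/2] ≈ 0.3203.
E_xy = 0.4229/0.3203 ≈ 1.320.
E_xy > 0, so gas-powered cars and electric cars are substitutes.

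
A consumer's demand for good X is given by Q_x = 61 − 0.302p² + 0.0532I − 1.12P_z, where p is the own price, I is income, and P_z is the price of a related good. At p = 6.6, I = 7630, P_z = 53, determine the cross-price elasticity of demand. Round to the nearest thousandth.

First evaluate Q_x: 61 − 0.302(6.6)² + 0.0532(7630) − 1.12(53) = 61 − 13.1551 + 405.916 − 59.36 = 394.4009.
∂Q_x/∂P_z = −1.12, so E_xy = -1.12·(53/394.4009) ≈ -0.151.
E_xy < 0: the goods are complements.

-0.151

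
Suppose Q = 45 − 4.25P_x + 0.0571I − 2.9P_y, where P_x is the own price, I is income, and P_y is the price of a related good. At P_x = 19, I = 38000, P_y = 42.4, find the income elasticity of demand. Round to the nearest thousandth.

Q = 45 − 4.25(19) + 0.0571(38000) − 2.9(42.4) = 45 − 80.75 + 2169.8 − 122.96 = 2011.09.
∂Q/∂I = +0.0571, so E_I = 0.0571·(38000/2011.09) ≈ 1.079.
E_I > 1: normal good (luxury).

1.079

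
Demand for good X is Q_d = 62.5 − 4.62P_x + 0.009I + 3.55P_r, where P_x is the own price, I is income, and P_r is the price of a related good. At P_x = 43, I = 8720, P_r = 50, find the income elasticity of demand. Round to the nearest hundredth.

Evaluating quantity at (P_x, I, P_r) gives Q_d = 62.5 − 4.62(43) + 0.009(8720) + 3.55(50) = 62.5 − 198.66 + 78.48 + 177.5 = 119.82.
∂Q_d/∂I = +0.009, so E_I = 0.009·(8720/119.82) ≈ 0.65.
E_I ∈ (0,1): normal good (necessity).

0.65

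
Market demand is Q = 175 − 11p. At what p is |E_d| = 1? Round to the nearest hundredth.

For linear demand Q = a − bp, E = −bp/(a − bp). |E| = 1 ⇒ bp = a − bp ⇒ p = a/(2b).
p = 175/(2·11) ≈ 7.95.

7.95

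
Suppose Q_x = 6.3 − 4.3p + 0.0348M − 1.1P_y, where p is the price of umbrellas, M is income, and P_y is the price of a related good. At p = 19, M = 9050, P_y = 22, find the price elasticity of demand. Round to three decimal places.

-0.379

Substituting, Q_x = 6.3 − 4.3(19) + 0.0348(9050) − 1.1(22) = 6.3 − 81.7 + 314.94 − 24.2 = 215.34.
∂Q_x/∂p = −4.3, so E_p = (−4.3)·(19/215.34) ≈ -0.379.
|E_p| < 1: demand is inelastic.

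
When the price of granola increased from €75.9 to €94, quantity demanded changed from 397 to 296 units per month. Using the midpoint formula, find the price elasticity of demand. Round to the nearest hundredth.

%Δq = (296 − 397)/[(397 + 296)/2] = -101/346.5 ≈ -0.2915.
%Δp = (94 − 75.9)/[(75.9 + 94)/2] = 18.1/84.95 ≈ 0.2131.
Arc elasticity E = %Δq/%Δp ≈ -0.2915/0.2131 ≈ -1.37.
|E| > 1: demand is elastic over this range.

-1.37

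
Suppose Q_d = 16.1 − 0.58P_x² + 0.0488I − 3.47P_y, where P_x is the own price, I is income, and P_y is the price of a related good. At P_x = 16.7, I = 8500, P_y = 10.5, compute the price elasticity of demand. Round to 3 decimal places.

-1.390

Q_d = 16.1 − 0.58(16.7)² + 0.0488(8500) − 3.47(10.5) = 16.1 − 161.7562 + 414.8 − 36.435 = 232.7088.
∂Q_d/∂P_x = −2·0.58·P_x = -19.372, so E_p = -19.372·(16.7/232.7088) ≈ -1.390.
|E_p| > 1: demand is elastic.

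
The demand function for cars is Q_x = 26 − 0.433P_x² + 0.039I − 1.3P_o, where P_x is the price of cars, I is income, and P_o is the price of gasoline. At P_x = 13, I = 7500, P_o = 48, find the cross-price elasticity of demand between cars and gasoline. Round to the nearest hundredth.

-0.34

At the given point, Q_x = 26 − 0.433(13)² + 0.039(7500) − 1.3(48) = 26 − 73.177 + 292.5 − 62.4 = 182.923.
∂Q_x/∂P_o = −1.3, so E_xy = -1.3·(48/182.923) ≈ -0.34.
E_xy < 0: the goods are complements.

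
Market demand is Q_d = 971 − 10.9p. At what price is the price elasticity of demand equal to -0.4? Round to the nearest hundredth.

Set −bp/(a − bp) = −0.4 ⇒ bp = 0.4(a − bp) ⇒ bp(1+0.4) = 0.4·a.
p = 0.4·971/(10.9·1.4) ≈ 25.45.

25.45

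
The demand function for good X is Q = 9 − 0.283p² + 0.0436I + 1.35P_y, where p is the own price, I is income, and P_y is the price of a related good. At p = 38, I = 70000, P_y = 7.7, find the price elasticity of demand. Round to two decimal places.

-0.31

First evaluate Q: 9 − 0.283(38)² + 0.0436(70000) + 1.35(7.7) = 9 − 408.652 + 3052 + 10.395 = 2662.743.
∂Q/∂p = −2·0.283·p = -21.508, so E_p = -21.508·(38/2662.743) ≈ -0.31.
|E_p| < 1: demand is inelastic.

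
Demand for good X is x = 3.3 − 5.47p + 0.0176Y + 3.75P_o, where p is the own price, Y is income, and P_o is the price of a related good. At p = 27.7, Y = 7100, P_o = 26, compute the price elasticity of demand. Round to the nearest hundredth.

First evaluate x: 3.3 − 5.47(27.7) + 0.0176(7100) + 3.75(26) = 3.3 − 151.519 + 124.96 + 97.5 = 74.241.
∂x/∂p = −5.47, so E_p = (−5.47)·(27.7/74.241) ≈ -2.04.
|E_p| > 1: demand is elastic.

-2.04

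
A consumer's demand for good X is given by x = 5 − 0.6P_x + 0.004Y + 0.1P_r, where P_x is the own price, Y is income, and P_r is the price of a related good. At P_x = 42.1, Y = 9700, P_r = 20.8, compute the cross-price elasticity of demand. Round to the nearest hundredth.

0.10

First evaluate x: 5 − 0.6(42.1) + 0.004(9700) + 0.1(20.8) = 5 − 25.26 + 38.8 + 2.08 = 20.62.
∂x/∂P_r = +0.1, so E_xy = 0.1·(20.8/20.62) ≈ 0.10.
E_xy > 0: the goods are substitutes.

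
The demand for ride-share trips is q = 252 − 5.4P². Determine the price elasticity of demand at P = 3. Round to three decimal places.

At P = 3, q = 203.4.
dq/dP = −2·5.4·P = −32.4.
Point elasticity E = (dq/dP)·(P/q) = -32.4 × 3/203.4 ≈ -0.478.
|E| < 1, so demand is inelastic at this price.

-0.478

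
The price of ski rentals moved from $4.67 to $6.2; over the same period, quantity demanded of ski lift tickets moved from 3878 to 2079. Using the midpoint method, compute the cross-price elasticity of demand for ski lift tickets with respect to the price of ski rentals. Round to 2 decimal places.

%ΔQ_x = (2079 − 3878)/[(3878+2079)/2] = -1799/2978.5 ≈ -0.6040.
%ΔP_y = (6.2 − 4.67)/[(4.67+6.2)/2] ≈ 0.2815.
E_xy = -0.6040/0.2815 ≈ -2.15.
E_xy < 0, so ski lift tickets and ski rentals are complements.

-2.15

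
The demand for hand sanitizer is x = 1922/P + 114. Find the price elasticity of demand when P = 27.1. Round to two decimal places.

At P = 27.1, x = 184.9225.
dx/dP = −1922/P² = −2.6171.
Point elasticity E = (dx/dP)·(P/x) = -2.6171 × 27.1/184.9225 ≈ -0.38.
|E| < 1, so demand is inelastic at this price.

-0.38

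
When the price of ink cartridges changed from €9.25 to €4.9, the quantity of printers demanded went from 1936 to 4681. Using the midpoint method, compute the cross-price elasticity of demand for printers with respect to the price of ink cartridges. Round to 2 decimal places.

%ΔQ_x = (4681 − 1936)/[(1936+4681)/2] = 2745/3308.5 ≈ 0.8297.
%ΔP_y = (4.9 − 9.25)/[(9.25+4.9)/2] ≈ -0.6148.
E_xy = 0.8297/-0.6148 ≈ -1.35.
E_xy < 0, so printers and ink cartridges are complements.

-1.35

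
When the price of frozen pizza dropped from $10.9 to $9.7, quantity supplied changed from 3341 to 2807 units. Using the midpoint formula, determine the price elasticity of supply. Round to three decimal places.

1.491

%ΔQ = (2807 − 3341)/[(3341 + 2807)/2] = -534/3074 ≈ -0.1737.
%ΔP = (9.7 − 10.9)/[(10.9 + 9.7)/2] = -1.2/10.3 ≈ -0.1165.
Arc elasticity E = %ΔQ/%ΔP ≈ -0.1737/-0.1165 ≈ 1.491.
|E| > 1: supply is elastic over this range.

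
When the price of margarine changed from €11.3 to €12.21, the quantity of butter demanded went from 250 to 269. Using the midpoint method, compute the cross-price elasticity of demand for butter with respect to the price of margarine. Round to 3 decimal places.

%ΔQ_x = (269 − 250)/[(250+269)/2] = 19/259.5 ≈ 0.0732.
%ΔP_y = (12.21 − 11.3)/[(11.3+12.21)/2] ≈ 0.0774.
E_xy = 0.0732/0.0774 ≈ 0.946.
E_xy > 0, so butter and margarine are substitutes.

0.946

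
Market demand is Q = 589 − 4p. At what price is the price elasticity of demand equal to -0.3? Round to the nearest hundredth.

33.98

Set −bp/(a − bp) = −0.3 ⇒ bp = 0.3(a − bp) ⇒ bp(1+0.3) = 0.3·a.
p = 0.3·589/(4·1.3) ≈ 33.98.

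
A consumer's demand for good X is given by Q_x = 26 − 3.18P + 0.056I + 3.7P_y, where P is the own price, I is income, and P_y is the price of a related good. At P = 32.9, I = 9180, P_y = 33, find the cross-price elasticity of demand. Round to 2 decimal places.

Q_x = 26 − 3.18(32.9) + 0.056(9180) + 3.7(33) = 26 − 104.622 + 514.08 + 122.1 = 557.558.
∂Q_x/∂P_y = +3.7, so E_xy = 3.7·(33/557.558) ≈ 0.22.
E_xy > 0: the goods are substitutes.

0.22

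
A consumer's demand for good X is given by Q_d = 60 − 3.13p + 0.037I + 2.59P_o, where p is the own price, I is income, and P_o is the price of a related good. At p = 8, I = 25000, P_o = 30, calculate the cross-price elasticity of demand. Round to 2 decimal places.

Evaluating quantity at (p, I, P_o) gives Q_d = 60 − 3.13(8) + 0.037(25000) + 2.59(30) = 60 − 25.04 + 925 + 77.7 = 1037.66.
∂Q_d/∂P_o = +2.59, so E_xy = 2.59·(30/1037.66) ≈ 0.07.
E_xy > 0: the goods are substitutes.

0.07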